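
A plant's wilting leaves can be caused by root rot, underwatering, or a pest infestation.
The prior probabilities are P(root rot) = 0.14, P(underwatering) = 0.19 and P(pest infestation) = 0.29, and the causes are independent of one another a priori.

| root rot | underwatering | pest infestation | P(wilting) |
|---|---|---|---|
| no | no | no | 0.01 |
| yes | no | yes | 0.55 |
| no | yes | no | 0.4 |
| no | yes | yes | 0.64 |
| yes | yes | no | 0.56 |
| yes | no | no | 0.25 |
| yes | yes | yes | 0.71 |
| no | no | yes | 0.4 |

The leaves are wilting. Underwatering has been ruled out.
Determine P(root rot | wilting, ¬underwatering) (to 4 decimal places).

P(wilting | ¬underwatering) = 0.01·0.86·0.71 + 0.4·0.86·0.29 + 0.25·0.14·0.71 + 0.55·0.14·0.29 = 0.006106 + 0.099760 + 0.024850 + 0.022330 = 0.153046
Of this, 0.047180 comes from 0.024850 + 0.022330 (the root rot=true cases).
P(root rot | wilting, ¬underwatering) = 0.047180 / 0.153046 ≈ 0.3083

P(root rot | wilting, ¬underwatering) ≈ 0.3083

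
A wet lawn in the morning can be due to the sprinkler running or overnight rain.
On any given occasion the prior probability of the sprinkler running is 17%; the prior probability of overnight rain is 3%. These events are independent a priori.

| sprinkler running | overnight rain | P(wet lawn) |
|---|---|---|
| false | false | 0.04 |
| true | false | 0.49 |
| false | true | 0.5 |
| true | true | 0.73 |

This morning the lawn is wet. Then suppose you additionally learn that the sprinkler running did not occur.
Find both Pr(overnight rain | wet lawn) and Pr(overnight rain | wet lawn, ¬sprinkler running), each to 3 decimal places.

By total probability over the 4 (sprinkler running, overnight rain) configurations:
  P(wet lawn) = 0.04×0.83×0.97 + 0.5×0.83×0.03 + 0.49×0.17×0.97 + 0.73×0.17×0.03
        = 0.032204 + 0.012450 + 0.080801 + 0.003723 = 0.129178
Keeping only the overnight rain-present terms gives 0.016173, so
  P(overnight rain | wet lawn) = 0.016173 / 0.129178 ≈ 0.125

Now also conditioning on sprinkler running≠true:
For the numerator, keep only overnight rain=true terms: 0.5×0.03 = 0.015000
Denominator P(wet lawn | ¬sprinkler running): 0.04×0.97 + 0.5×0.03 = 0.053800
Posterior = 0.015000 / 0.053800 ≈ 0.279
Ruling out sprinkler running raises the posterior on overnight rain — the flip side of explaining away.

Pr(overnight rain | wet lawn) ≈ 0.125; Pr(overnight rain | wet lawn, ¬sprinkler running) ≈ 0.279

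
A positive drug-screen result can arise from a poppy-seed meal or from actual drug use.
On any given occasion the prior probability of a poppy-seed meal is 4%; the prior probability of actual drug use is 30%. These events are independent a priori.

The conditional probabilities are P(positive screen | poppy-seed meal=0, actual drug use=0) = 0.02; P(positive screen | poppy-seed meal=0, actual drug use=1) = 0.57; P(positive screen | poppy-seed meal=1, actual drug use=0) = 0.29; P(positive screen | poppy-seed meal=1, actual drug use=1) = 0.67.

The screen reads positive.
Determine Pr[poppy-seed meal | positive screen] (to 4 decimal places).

Weight on poppy-seed meal=true, given the evidence: 0.008120 + 0.008040 = 0.016160
Normalizer over all consistent configurations: 0.02·0.96·0.7 + 0.57·0.96·0.3 + 0.29·0.04·0.7 + 0.67·0.04·0.3 = 0.193760
P(poppy-seed meal | positive screen) = 0.016160/0.193760 ≈ 0.0834

Pr[poppy-seed meal | positive screen] ≈ 0.0834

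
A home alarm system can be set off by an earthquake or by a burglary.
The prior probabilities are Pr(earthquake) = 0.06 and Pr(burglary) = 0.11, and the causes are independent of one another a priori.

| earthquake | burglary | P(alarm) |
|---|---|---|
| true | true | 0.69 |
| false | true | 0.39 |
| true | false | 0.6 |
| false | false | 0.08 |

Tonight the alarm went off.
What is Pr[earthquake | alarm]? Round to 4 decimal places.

Pr[earthquake | alarm] ≈ 0.2544

Weight on earthquake=true, given the evidence: 0.032040 + 0.004554 = 0.036594
Normalizer over all consistent configurations: 0.08*0.94*0.89 + 0.39*0.94*0.11 + 0.6*0.06*0.89 + 0.69*0.06*0.11 = 0.143848
Posterior = 0.036594 / 0.143848 ≈ 0.2544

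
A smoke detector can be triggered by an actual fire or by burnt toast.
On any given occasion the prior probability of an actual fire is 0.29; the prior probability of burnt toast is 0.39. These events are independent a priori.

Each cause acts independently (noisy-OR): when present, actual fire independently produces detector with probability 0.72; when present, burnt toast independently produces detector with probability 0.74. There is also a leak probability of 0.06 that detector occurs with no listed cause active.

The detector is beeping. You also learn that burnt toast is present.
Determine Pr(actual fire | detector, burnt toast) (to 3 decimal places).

Pr(actual fire | detector, burnt toast) ≈ 0.335

Under noisy-OR, P(detector | causes) = 1 − (1−0.06)·∏(1−qᵢ) over the active causes.
P(detector | burnt toast) = 0.7556×0.71 + 0.931568×0.29 = 0.536476 + 0.270155 = 0.806631
Restricting to configurations with actual fire present: 0.931568×0.29 = 0.270155.
Hence the posterior is 0.270155/0.806631 ≈ 0.335.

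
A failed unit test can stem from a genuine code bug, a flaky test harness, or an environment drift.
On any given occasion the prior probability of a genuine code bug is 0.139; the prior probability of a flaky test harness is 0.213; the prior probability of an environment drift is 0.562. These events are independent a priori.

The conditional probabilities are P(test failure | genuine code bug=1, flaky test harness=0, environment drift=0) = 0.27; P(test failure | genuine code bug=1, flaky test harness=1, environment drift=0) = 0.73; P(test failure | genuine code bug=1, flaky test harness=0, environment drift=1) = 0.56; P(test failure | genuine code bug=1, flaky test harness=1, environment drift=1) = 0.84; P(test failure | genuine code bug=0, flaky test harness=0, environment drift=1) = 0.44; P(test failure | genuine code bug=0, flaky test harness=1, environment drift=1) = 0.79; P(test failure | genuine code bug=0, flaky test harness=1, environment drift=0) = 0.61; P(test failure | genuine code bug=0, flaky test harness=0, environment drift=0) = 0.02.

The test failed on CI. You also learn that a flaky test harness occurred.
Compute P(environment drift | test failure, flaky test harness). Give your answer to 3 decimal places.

P(environment drift | test failure, flaky test harness) ≈ 0.620

P(test failure | flaky test harness) = 0.61·0.861·0.438 + 0.79·0.861·0.562 + 0.73·0.139·0.438 + 0.84·0.139·0.562 = 0.230042 + 0.382267 + 0.044444 + 0.065619 = 0.722372
Restricting to configurations with environment drift present: 0.382267 + 0.065619 = 0.447886.
P(environment drift | test failure, flaky test harness) = 0.447886 / 0.722372 ≈ 0.620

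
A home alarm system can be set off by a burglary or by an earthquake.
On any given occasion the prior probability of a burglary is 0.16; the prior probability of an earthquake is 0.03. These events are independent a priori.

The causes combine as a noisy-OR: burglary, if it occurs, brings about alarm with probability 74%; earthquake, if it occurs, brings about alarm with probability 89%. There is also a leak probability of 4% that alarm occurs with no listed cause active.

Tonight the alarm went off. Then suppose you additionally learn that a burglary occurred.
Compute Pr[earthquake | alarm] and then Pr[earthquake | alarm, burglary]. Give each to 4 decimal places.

Under noisy-OR, P(alarm | causes) = 1 − (1−0.04)·∏(1−qᵢ) over the active causes.
Numerator (weight on configurations with earthquake): 0.022539 + 0.004668 = 0.027207
The normalizing constant is 0.04·0.84·0.97 + 0.8944·0.84·0.03 + 0.7504·0.16·0.97 + 0.972544·0.16·0.03 = 0.176261
P(earthquake | alarm) = 0.027207/0.176261 ≈ 0.1544

Now also conditioning on burglary=true:
Weight on earthquake=true, given the evidence: 0.972544*0.03 = 0.029176
The normalizing constant is 0.7504*0.97 + 0.972544*0.03 = 0.757064
Posterior = 0.029176 / 0.757064 ≈ 0.0385
— burglary explains away the evidence for earthquake.

Pr[earthquake | alarm] ≈ 0.1544; Pr[earthquake | alarm, burglary] ≈ 0.0385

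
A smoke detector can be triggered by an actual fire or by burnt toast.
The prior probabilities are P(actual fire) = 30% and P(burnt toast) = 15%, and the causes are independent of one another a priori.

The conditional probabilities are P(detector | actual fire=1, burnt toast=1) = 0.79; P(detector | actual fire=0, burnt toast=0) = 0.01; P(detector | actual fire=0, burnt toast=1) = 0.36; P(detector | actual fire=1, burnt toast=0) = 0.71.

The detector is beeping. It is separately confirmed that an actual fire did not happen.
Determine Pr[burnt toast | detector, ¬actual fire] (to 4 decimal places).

Pr[burnt toast | detector, ¬actual fire] ≈ 0.8640

Weight on burnt toast=true, given the evidence: 0.36·0.15 = 0.054000
Denominator P(detector | ¬actual fire): 0.01·0.85 + 0.36·0.15 = 0.062500
Posterior = 0.054000 / 0.062500 ≈ 0.8640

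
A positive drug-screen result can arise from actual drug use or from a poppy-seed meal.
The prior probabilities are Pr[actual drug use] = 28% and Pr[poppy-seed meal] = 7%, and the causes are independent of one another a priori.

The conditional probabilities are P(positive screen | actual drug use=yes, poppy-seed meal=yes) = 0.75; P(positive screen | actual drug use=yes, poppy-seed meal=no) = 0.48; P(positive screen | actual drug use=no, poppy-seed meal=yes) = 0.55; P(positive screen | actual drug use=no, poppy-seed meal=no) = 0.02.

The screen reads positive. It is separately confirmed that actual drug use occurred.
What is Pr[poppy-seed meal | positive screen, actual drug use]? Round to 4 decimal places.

Pr[poppy-seed meal | positive screen, actual drug use] ≈ 0.1052

P(positive screen | actual drug use) = 0.48*0.93 + 0.75*0.07 = 0.446400 + 0.052500 = 0.498900
The poppy-seed meal-present share is 0.75*0.07 = 0.052500.
So P(poppy-seed meal | positive screen, actual drug use) = 0.052500/0.498900 ≈ 0.1052.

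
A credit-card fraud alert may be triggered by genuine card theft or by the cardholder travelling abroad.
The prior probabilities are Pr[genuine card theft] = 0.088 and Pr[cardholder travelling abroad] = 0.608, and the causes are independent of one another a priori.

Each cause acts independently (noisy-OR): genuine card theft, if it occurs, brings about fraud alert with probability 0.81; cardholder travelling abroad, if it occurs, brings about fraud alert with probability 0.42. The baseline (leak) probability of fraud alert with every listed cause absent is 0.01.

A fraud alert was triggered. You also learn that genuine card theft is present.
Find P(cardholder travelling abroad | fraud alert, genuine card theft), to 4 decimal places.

Under noisy-OR, P(fraud alert | causes) = 1 − (1−0.01)·∏(1−qᵢ) over the active causes.
For the numerator, keep only cardholder travelling abroad=true terms: 0.890902*0.608 = 0.541668
Normalizer over all consistent configurations: 0.8119*0.392 + 0.890902*0.608 = 0.859933
Posterior = 0.541668 / 0.859933 ≈ 0.6299

P(cardholder travelling abroad | fraud alert, genuine card theft) ≈ 0.6299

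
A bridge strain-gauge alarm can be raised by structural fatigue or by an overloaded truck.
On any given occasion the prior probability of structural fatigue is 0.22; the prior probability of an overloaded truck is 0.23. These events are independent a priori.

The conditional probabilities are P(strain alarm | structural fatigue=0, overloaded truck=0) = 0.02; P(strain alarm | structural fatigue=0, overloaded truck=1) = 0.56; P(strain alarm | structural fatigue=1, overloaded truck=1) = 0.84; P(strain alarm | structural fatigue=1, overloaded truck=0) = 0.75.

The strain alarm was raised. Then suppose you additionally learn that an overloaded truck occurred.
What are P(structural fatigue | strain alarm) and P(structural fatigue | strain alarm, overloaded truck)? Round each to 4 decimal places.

P(structural fatigue | strain alarm) ≈ 0.6012; P(structural fatigue | strain alarm, overloaded truck) ≈ 0.2973

Enumerate the 4 (structural fatigue, overloaded truck) configurations and weight by the priors:
  P(strain alarm) = 0.02*0.78*0.77 + 0.56*0.78*0.23 + 0.75*0.22*0.77 + 0.84*0.22*0.23
        = 0.012012 + 0.100464 + 0.127050 + 0.042504 = 0.282030
Configurations with structural fatigue contribute 0.169554, so
  P(structural fatigue | strain alarm) = 0.169554 / 0.282030 ≈ 0.6012

Now also conditioning on overloaded truck=true:
P(strain alarm | overloaded truck) = 0.56*0.78 + 0.84*0.22 = 0.436800 + 0.184800 = 0.621600
Of this, 0.184800 comes from 0.84*0.22 (the structural fatigue=true cases).
Hence the posterior is 0.184800/0.621600 ≈ 0.2973.
This is intercausal reasoning (explaining away): once overloaded truck accounts for the strain alarm, structural fatigue becomes less likely.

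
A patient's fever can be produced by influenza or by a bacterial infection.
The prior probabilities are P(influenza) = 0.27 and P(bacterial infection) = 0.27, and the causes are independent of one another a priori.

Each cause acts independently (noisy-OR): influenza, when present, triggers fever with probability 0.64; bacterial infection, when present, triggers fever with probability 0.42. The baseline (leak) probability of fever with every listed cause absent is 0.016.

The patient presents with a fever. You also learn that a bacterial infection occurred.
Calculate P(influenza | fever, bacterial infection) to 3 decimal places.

Under noisy-OR, P(fever | causes) = 1 − (1−0.016)·∏(1−qᵢ) over the active causes.
Weight on influenza=true, given the evidence: 0.794541×0.27 = 0.214526
Denominator P(fever | bacterial infection): 0.42928×0.73 + 0.794541×0.27 = 0.527900
P(influenza | fever, bacterial infection) = 0.214526/0.527900 ≈ 0.406

P(influenza | fever, bacterial infection) ≈ 0.406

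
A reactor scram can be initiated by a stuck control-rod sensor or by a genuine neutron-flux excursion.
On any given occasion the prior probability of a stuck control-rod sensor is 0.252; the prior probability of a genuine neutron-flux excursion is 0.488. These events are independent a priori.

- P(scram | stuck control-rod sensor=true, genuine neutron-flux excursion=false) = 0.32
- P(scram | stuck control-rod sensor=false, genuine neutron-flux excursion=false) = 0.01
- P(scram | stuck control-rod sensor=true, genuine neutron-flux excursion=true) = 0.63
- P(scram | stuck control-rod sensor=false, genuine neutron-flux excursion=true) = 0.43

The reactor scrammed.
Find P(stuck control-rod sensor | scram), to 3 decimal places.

For the numerator, keep only stuck control-rod sensor=true terms: 0.041288 + 0.077475 = 0.118763
Denominator P(scram): 0.01×0.748×0.512 + 0.43×0.748×0.488 + 0.32×0.252×0.512 + 0.63×0.252×0.488 = 0.279553
Posterior = 0.118763 / 0.279553 ≈ 0.425

P(stuck control-rod sensor | scram) ≈ 0.425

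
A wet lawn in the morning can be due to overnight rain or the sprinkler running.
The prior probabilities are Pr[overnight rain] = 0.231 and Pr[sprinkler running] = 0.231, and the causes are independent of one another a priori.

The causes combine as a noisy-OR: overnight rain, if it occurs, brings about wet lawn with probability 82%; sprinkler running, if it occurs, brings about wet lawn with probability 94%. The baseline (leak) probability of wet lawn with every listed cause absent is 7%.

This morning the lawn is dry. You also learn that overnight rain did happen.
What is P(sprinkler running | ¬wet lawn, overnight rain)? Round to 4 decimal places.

Under noisy-OR, P(wet lawn | causes) = 1 − (1−0.07)·∏(1−qᵢ) over the active causes.
Weight on sprinkler running=true, given the evidence: 0.010044×0.231 = 0.002320
Denominator P(¬wet lawn | overnight rain): 0.1674×0.769 + 0.010044×0.231 = 0.131051
P(sprinkler running | ¬wet lawn, overnight rain) = 0.002320/0.131051 ≈ 0.0177

P(sprinkler running | ¬wet lawn, overnight rain) ≈ 0.0177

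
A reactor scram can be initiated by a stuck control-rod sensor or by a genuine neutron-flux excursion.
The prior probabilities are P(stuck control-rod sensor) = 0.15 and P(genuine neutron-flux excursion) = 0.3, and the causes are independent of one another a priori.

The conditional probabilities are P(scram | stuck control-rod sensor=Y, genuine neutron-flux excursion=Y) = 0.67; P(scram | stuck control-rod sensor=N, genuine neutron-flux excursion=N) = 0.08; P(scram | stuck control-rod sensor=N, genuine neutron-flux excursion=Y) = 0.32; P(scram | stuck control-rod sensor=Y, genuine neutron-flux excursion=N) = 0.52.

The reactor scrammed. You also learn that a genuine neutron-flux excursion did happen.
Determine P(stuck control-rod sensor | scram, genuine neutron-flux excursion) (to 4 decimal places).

P(stuck control-rod sensor | scram, genuine neutron-flux excursion) ≈ 0.2698

Enumerate both values of stuck control-rod sensor and weight by the priors:
  P(scram | genuine neutron-flux excursion) = 0.32·0.85 + 0.67·0.15
        = 0.272000 + 0.100500 = 0.372500
The terms with stuck control-rod sensor present sum to 0.100500, so
  P(stuck control-rod sensor | scram, genuine neutron-flux excursion) = 0.100500 / 0.372500 ≈ 0.2698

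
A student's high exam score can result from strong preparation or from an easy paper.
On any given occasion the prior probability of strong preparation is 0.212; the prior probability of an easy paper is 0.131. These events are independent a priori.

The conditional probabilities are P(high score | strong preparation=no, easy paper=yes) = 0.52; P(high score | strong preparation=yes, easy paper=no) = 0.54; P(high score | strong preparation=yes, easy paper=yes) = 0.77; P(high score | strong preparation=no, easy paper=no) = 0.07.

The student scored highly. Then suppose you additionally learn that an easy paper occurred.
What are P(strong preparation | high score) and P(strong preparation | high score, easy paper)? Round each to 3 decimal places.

Sum P(high score|·) weighted by the priors over the 4 (strong preparation, easy paper) configurations:
  P(high score) = 0.07×0.788×0.869 + 0.52×0.788×0.131 + 0.54×0.212×0.869 + 0.77×0.212×0.131
        = 0.047934 + 0.053679 + 0.099483 + 0.021384 = 0.222480
Configurations with strong preparation contribute 0.120867, so
  P(strong preparation | high score) = 0.120867 / 0.222480 ≈ 0.543

With the extra evidence:
P(high score | easy paper) = 0.52×0.788 + 0.77×0.212 = 0.409760 + 0.163240 = 0.573000
Restricting to configurations with strong preparation present: 0.77×0.212 = 0.163240.
P(strong preparation | high score, easy paper) = 0.163240 / 0.573000 ≈ 0.285
The drop from 0.543 to 0.285 is the explaining-away (discounting) effect.

P(strong preparation | high score) ≈ 0.543; P(strong preparation | high score, easy paper) ≈ 0.285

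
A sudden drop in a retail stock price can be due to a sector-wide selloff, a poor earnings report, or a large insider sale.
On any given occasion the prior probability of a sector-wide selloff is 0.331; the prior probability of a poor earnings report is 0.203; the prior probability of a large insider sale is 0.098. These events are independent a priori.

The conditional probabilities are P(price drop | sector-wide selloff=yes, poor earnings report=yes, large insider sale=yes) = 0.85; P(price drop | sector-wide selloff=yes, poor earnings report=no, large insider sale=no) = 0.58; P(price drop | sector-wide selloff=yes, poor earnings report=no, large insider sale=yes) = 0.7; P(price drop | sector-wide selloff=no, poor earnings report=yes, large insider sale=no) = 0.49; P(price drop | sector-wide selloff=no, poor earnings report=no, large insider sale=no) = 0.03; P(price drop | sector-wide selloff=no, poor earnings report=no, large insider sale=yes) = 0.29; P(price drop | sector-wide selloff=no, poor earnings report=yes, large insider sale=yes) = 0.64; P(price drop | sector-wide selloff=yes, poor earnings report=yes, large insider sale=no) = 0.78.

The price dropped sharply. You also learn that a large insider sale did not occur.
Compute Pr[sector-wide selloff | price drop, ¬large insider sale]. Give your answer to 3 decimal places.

Pr[sector-wide selloff | price drop, ¬large insider sale] ≈ 0.713

By total probability over the 4 (sector-wide selloff, poor earnings report) configurations:
  P(price drop | ¬large insider sale) = 0.03·0.669·0.797 + 0.49·0.669·0.203 + 0.58·0.331·0.797 + 0.78·0.331·0.203
        = 0.015996 + 0.066545 + 0.153008 + 0.052411 = 0.287960
The terms with sector-wide selloff present sum to 0.205419, so
  P(sector-wide selloff | price drop, ¬large insider sale) = 0.205419 / 0.287960 ≈ 0.713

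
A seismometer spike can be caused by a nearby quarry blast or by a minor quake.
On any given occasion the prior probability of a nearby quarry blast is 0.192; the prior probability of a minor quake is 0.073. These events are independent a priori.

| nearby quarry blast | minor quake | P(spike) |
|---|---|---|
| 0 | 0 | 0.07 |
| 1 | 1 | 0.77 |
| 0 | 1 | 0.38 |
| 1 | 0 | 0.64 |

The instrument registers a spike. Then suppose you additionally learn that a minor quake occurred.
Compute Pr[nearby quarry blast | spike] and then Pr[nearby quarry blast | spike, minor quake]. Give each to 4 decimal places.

Numerator (weight on configurations with nearby quarry blast): 0.113910 + 0.010792 = 0.124702
Denominator P(spike): 0.07·0.808·0.927 + 0.38·0.808·0.073 + 0.64·0.192·0.927 + 0.77·0.192·0.073 = 0.199547
Posterior = 0.124702 / 0.199547 ≈ 0.6249

Now condition on the additional information:
Numerator (weight on configurations with nearby quarry blast): 0.77×0.192 = 0.147840
Denominator P(spike | minor quake): 0.38×0.808 + 0.77×0.192 = 0.454880
P(nearby quarry blast | spike, minor quake) = 0.147840/0.454880 ≈ 0.3250

Pr[nearby quarry blast | spike] ≈ 0.6249; Pr[nearby quarry blast | spike, minor quake] ≈ 0.3250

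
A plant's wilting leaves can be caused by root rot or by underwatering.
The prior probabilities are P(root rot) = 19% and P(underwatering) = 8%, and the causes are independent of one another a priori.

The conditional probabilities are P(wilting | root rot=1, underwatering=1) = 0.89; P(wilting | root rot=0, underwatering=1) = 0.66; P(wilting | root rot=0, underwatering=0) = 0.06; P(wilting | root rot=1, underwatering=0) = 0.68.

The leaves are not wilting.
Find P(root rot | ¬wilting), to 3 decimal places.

P(root rot | ¬wilting) ≈ 0.074

P(¬wilting) = 0.94×0.81×0.92 + 0.34×0.81×0.08 + 0.32×0.19×0.92 + 0.11×0.19×0.08 = 0.700488 + 0.022032 + 0.055936 + 0.001672 = 0.780128
The root rot-present share is 0.055936 + 0.001672 = 0.057608.
P(root rot | ¬wilting) = 0.057608 / 0.780128 ≈ 0.074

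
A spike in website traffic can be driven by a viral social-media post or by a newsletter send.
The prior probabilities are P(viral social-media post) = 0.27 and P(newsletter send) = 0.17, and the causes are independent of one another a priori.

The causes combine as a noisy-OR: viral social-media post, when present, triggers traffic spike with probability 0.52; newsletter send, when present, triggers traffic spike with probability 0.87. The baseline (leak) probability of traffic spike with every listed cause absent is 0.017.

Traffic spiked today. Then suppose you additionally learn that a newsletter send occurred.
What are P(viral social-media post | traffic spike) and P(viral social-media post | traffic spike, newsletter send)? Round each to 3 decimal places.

P(viral social-media post | traffic spike) ≈ 0.577; P(viral social-media post | traffic spike, newsletter send) ≈ 0.285

Under noisy-OR, P(traffic spike | causes) = 1 − (1−0.017)·∏(1−qᵢ) over the active causes.
P(traffic spike) = 0.017*0.73*0.83 + 0.87221*0.73*0.17 + 0.52816*0.27*0.83 + 0.938661*0.27*0.17 = 0.010300 + 0.108241 + 0.118361 + 0.043085 = 0.279987
Restricting to configurations with viral social-media post present: 0.118361 + 0.043085 = 0.161446.
So P(viral social-media post | traffic spike) = 0.161446/0.279987 ≈ 0.577.

With the extra evidence:
Enumerate both values of viral social-media post and weight by the priors:
  P(traffic spike | newsletter send) = 0.87221×0.73 + 0.938661×0.27
        = 0.636713 + 0.253438 = 0.890151
The terms with viral social-media post present sum to 0.253438, so
  P(viral social-media post | traffic spike, newsletter send) = 0.253438 / 0.890151 ≈ 0.285
This is intercausal reasoning (explaining away): once newsletter send accounts for the traffic spike, viral social-media post becomes less likely.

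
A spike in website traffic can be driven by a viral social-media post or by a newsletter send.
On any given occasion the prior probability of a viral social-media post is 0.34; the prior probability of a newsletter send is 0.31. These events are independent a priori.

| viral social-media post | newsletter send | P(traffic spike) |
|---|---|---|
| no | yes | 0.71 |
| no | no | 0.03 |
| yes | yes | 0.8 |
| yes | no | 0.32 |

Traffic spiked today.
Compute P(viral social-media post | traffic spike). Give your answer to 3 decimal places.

P(viral social-media post | traffic spike) ≈ 0.501

P(traffic spike) = 0.03×0.66×0.69 + 0.71×0.66×0.31 + 0.32×0.34×0.69 + 0.8×0.34×0.31 = 0.013662 + 0.145266 + 0.075072 + 0.084320 = 0.318320
Restricting to configurations with viral social-media post present: 0.075072 + 0.084320 = 0.159392.
So P(viral social-media post | traffic spike) = 0.159392/0.318320 ≈ 0.501.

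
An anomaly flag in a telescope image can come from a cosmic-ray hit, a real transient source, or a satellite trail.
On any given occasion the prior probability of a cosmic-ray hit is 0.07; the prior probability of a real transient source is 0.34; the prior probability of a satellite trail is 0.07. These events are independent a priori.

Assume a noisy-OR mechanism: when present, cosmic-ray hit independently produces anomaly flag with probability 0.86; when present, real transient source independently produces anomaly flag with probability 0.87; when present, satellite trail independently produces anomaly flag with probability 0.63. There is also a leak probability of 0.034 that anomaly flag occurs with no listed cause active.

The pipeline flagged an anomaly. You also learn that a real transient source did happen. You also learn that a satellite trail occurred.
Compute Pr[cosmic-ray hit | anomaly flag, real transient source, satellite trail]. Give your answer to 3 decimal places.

Pr[cosmic-ray hit | anomaly flag, real transient source, satellite trail] ≈ 0.073

Under noisy-OR, P(anomaly flag | causes) = 1 − (1−0.034)·∏(1−qᵢ) over the active causes.
P(anomaly flag | real transient source, satellite trail) = 0.953535×0.93 + 0.993495×0.07 = 0.886788 + 0.069545 = 0.956333
The cosmic-ray hit-present share is 0.993495×0.07 = 0.069545.
Hence the posterior is 0.069545/0.956333 ≈ 0.073.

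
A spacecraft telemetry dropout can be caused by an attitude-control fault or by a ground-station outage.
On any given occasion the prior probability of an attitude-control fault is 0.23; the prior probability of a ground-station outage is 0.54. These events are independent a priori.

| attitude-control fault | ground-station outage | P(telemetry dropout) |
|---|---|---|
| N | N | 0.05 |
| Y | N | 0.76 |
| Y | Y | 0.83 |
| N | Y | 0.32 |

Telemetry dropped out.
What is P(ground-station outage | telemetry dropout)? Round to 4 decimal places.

P(ground-station outage | telemetry dropout) ≈ 0.7065

By total probability over the 4 (attitude-control fault, ground-station outage) configurations:
  P(telemetry dropout) = 0.05*0.77*0.46 + 0.32*0.77*0.54 + 0.76*0.23*0.46 + 0.83*0.23*0.54
        = 0.017710 + 0.133056 + 0.080408 + 0.103086 = 0.334260
The terms with ground-station outage present sum to 0.236142, so
  P(ground-station outage | telemetry dropout) = 0.236142 / 0.334260 ≈ 0.7065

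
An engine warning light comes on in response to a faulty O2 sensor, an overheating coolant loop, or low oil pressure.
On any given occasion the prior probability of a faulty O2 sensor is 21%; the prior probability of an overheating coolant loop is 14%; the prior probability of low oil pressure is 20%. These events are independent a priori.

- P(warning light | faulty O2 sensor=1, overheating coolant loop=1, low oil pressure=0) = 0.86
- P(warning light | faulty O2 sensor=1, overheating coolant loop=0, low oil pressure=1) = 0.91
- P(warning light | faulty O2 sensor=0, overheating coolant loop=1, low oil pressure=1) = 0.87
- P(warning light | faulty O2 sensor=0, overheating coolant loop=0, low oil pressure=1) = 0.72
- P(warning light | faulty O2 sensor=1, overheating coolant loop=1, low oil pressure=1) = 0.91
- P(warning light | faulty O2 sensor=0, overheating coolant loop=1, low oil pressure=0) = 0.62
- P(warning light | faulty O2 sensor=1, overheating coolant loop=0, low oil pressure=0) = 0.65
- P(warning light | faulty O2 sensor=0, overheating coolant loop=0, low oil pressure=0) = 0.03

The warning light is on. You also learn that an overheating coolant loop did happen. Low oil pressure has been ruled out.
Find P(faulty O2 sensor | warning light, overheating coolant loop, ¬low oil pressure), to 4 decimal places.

P(faulty O2 sensor | warning light, overheating coolant loop, ¬low oil pressure) ≈ 0.2694

P(warning light | overheating coolant loop, ¬low oil pressure) = 0.62×0.79 + 0.86×0.21 = 0.489800 + 0.180600 = 0.670400
Of this, 0.180600 comes from 0.86×0.21 (the faulty O2 sensor=true cases).
Hence the posterior is 0.180600/0.670400 ≈ 0.2694.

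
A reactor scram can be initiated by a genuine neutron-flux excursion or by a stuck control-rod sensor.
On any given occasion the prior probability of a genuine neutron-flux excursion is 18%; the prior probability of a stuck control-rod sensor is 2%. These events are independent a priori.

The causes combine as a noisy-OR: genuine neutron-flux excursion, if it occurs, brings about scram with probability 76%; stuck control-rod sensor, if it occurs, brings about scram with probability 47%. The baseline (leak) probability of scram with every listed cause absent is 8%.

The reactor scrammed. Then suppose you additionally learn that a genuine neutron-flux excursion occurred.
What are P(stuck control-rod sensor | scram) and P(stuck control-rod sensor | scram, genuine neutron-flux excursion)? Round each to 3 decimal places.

Under noisy-OR, P(scram | causes) = 1 − (1−0.08)·∏(1−qᵢ) over the active causes.
P(scram) = 0.08×0.82×0.98 + 0.5124×0.82×0.02 + 0.7792×0.18×0.98 + 0.882976×0.18×0.02 = 0.064288 + 0.008403 + 0.137451 + 0.003179 = 0.213321
The stuck control-rod sensor-present share is 0.008403 + 0.003179 = 0.011582.
So P(stuck control-rod sensor | scram) = 0.011582/0.213321 ≈ 0.054.

With the extra evidence:
Enumerate both values of stuck control-rod sensor and weight by the priors:
  P(scram | genuine neutron-flux excursion) = 0.7792*0.98 + 0.882976*0.02
        = 0.763616 + 0.017660 = 0.781276
The terms with stuck control-rod sensor present sum to 0.017660, so
  P(stuck control-rod sensor | scram, genuine neutron-flux excursion) = 0.017660 / 0.781276 ≈ 0.023
— genuine neutron-flux excursion explains away the evidence for stuck control-rod sensor.

P(stuck control-rod sensor | scram) ≈ 0.054; P(stuck control-rod sensor | scram, genuine neutron-flux excursion) ≈ 0.023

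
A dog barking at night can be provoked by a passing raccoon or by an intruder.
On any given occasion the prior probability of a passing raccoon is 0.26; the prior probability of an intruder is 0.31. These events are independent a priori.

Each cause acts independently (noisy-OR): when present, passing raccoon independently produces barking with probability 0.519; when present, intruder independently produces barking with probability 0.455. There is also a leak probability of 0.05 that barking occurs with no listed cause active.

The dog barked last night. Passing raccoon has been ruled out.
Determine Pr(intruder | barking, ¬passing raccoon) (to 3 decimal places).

Pr(intruder | barking, ¬passing raccoon) ≈ 0.812

Under noisy-OR, P(barking | causes) = 1 − (1−0.05)·∏(1−qᵢ) over the active causes.
P(barking | ¬passing raccoon) = 0.05*0.69 + 0.48225*0.31 = 0.034500 + 0.149498 = 0.183998
The intruder-present share is 0.48225*0.31 = 0.149498.
Hence the posterior is 0.149498/0.183998 ≈ 0.812.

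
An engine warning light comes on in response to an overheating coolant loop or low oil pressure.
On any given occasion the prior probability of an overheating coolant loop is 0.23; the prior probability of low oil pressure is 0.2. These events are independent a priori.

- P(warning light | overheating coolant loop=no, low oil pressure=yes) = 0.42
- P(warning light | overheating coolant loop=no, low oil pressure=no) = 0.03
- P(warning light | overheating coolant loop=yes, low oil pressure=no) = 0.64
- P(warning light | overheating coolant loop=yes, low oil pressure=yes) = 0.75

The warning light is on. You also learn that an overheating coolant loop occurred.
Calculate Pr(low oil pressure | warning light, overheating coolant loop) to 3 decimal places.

Pr(low oil pressure | warning light, overheating coolant loop) ≈ 0.227

Numerator (weight on configurations with low oil pressure): 0.75*0.2 = 0.150000
The normalizing constant is 0.64*0.8 + 0.75*0.2 = 0.662000
Posterior = 0.150000 / 0.662000 ≈ 0.227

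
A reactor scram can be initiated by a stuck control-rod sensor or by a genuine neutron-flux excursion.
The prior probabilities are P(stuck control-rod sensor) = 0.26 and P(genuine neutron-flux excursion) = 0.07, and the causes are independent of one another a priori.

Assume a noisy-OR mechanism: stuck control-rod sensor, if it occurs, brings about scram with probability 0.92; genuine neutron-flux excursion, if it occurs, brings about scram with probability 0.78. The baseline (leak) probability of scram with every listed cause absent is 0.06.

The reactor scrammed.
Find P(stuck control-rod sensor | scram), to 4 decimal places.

P(stuck control-rod sensor | scram) ≈ 0.7457

Under noisy-OR, P(scram | causes) = 1 − (1−0.06)·∏(1−qᵢ) over the active causes.
By total probability over the 4 (stuck control-rod sensor, genuine neutron-flux excursion) configurations:
  P(scram) = 0.06*0.74*0.93 + 0.7932*0.74*0.07 + 0.9248*0.26*0.93 + 0.983456*0.26*0.07
        = 0.041292 + 0.041088 + 0.223617 + 0.017899 = 0.323896
The terms with stuck control-rod sensor present sum to 0.241516, so
  P(stuck control-rod sensor | scram) = 0.241516 / 0.323896 ≈ 0.7457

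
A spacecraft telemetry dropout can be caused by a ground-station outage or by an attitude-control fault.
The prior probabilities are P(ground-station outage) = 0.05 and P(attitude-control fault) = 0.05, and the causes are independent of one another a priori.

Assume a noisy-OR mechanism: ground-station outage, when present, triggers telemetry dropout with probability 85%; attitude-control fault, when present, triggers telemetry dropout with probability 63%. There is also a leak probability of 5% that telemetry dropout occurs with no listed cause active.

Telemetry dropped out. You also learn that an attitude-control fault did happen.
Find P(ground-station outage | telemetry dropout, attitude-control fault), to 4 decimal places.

P(ground-station outage | telemetry dropout, attitude-control fault) ≈ 0.0714

Under noisy-OR, P(telemetry dropout | causes) = 1 − (1−0.05)·∏(1−qᵢ) over the active causes.
Enumerate both values of ground-station outage and weight by the priors:
  P(telemetry dropout | attitude-control fault) = 0.6485×0.95 + 0.947275×0.05
        = 0.616075 + 0.047364 = 0.663439
Keeping only the ground-station outage-present terms gives 0.047364, so
  P(ground-station outage | telemetry dropout, attitude-control fault) = 0.047364 / 0.663439 ≈ 0.0714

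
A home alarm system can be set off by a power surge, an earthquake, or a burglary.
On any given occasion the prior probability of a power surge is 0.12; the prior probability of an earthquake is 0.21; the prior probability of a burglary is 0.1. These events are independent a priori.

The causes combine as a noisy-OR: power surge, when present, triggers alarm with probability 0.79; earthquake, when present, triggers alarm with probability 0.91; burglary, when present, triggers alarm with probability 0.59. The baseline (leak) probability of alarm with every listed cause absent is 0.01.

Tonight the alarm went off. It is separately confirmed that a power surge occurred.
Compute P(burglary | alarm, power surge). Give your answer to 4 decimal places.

P(burglary | alarm, power surge) ≈ 0.1106

Under noisy-OR, P(alarm | causes) = 1 − (1−0.01)·∏(1−qᵢ) over the active causes.
P(alarm | power surge) = 0.7921*0.79*0.9 + 0.914761*0.79*0.1 + 0.981289*0.21*0.9 + 0.992328*0.21*0.1 = 0.563183 + 0.072266 + 0.185464 + 0.020839 = 0.841752
Of this, 0.093105 comes from 0.072266 + 0.020839 (the burglary=true cases).
Hence the posterior is 0.093105/0.841752 ≈ 0.1106.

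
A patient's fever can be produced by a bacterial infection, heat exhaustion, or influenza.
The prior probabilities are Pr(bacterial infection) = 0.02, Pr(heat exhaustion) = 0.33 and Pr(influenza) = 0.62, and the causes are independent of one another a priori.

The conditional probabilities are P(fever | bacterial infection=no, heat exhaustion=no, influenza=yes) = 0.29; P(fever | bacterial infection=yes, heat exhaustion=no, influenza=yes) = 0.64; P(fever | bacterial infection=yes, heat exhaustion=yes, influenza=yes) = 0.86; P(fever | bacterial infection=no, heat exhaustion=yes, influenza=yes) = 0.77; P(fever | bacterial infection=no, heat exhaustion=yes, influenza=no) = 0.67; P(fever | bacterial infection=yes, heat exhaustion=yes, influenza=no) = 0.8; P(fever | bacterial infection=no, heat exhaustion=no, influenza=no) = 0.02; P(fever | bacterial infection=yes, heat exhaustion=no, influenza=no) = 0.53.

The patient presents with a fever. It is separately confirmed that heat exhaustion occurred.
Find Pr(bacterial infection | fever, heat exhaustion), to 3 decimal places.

Pr(bacterial infection | fever, heat exhaustion) ≈ 0.023

By total probability over the 4 (bacterial infection, influenza) configurations:
  P(fever | heat exhaustion) = 0.67*0.98*0.38 + 0.77*0.98*0.62 + 0.8*0.02*0.38 + 0.86*0.02*0.62
        = 0.249508 + 0.467852 + 0.006080 + 0.010664 = 0.734104
The terms with bacterial infection present sum to 0.016744, so
  P(bacterial infection | fever, heat exhaustion) = 0.016744 / 0.734104 ≈ 0.023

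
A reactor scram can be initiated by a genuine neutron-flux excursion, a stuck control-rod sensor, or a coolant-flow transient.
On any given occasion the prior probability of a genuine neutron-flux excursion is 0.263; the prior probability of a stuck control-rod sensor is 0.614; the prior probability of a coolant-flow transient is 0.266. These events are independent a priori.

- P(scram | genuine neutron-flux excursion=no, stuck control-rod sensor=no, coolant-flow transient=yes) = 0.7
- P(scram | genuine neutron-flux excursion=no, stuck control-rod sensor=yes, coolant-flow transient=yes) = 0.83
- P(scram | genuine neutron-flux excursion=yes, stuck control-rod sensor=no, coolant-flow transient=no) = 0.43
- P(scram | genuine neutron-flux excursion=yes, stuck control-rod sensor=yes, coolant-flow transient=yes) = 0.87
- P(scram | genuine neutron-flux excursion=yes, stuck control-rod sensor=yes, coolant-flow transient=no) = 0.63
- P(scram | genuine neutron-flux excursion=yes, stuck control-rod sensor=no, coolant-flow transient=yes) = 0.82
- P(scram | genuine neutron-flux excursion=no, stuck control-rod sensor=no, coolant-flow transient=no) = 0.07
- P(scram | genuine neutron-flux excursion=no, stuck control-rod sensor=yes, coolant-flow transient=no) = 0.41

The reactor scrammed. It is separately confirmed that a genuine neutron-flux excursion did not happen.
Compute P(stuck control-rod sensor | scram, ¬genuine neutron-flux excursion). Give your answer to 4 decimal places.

By total probability over the 4 (stuck control-rod sensor, coolant-flow transient) configurations:
  P(scram | ¬genuine neutron-flux excursion) = 0.07×0.386×0.734 + 0.7×0.386×0.266 + 0.41×0.614×0.734 + 0.83×0.614×0.266
        = 0.019833 + 0.071873 + 0.184777 + 0.135559 = 0.412042
Keeping only the stuck control-rod sensor-present terms gives 0.320336, so
  P(stuck control-rod sensor | scram, ¬genuine neutron-flux excursion) = 0.320336 / 0.412042 ≈ 0.7774

P(stuck control-rod sensor | scram, ¬genuine neutron-flux excursion) ≈ 0.7774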